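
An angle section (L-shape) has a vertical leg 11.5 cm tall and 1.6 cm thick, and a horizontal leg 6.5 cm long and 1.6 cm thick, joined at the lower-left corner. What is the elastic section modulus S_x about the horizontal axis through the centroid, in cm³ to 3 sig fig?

Treat the section as a set of non-overlapping primitives; coordinates are from the bounding-box lower-left.
Vertical leg: 1.6 × 11.5, A = 18.4 cm², y = 5.75 cm, Ī = 202.78 cm⁴.
Horizontal leg (remainder): 4.9 × 1.6, A = 7.84 cm², y = 0.8 cm, Ī = 1.6725 cm⁴.
Centroid: ȳ = ΣA·y / ΣA = 4.271 cm.
Transfer each piece to the horizontal axis through the centroid using Ī + A·d² with d = y − 4.271:
  vertical leg: d = 1.479 cm → contributes +243.03 cm⁴
  horizontal leg (remainder): d = -3.471 cm → contributes +96.13 cm⁴
Total I = 339.16 cm⁴.
Extreme fibre distance c = 7.229 cm; S = I/c = 46.917 cm³.

S_x ≈ 46.9 cm³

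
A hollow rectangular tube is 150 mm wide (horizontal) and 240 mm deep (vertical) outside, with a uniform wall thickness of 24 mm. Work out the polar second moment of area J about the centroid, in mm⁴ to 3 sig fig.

Treat the section as a set of non-overlapping primitives; coordinates are from the bounding-box lower-left.
Outer rectangle: 150 × 240, A = 36 000 mm², y = 120 mm, Ī = 172 800 000 mm⁴.
Inner void (subtracted): 102 × 192, A = 19 584 mm², y = 120 mm, Ī = 60 162 048 mm⁴.
By symmetry the centroid is at mid-height, ȳ = 120 mm.
All pieces are centred on the centroidal x-axis, so I = ΣĪ (holes subtracted) = 112 637 952 mm⁴.
Repeating about the centroidal y-axis gives I_y = 50 520 672 mm⁴.
Polar second moment: J = I_x + I_y = 163 158 624 mm⁴.

J ≈ 1.63 × 10⁸ mm⁴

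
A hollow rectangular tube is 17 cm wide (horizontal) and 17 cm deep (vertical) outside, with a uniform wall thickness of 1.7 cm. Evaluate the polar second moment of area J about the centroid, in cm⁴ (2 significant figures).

Split into non-overlapping primitives; take the origin at the lower-left of the bounding box.
Outer rectangle: 17 × 17, A = 289 cm², y = 8.5 cm, Ī = 6 960 cm⁴.
Inner void (subtracted): 13.6 × 13.6, A = 185 cm², y = 8.5 cm, Ī = 2 851 cm⁴.
By symmetry the centroid is at mid-height, ȳ = 8.5 cm.
All pieces are centred on the centroidal x-axis, so I = ΣĪ (holes subtracted) = 4 109 cm⁴.
Repeating about the centroidal y-axis gives I_y = 4 109 cm⁴.
Polar second moment: J = I_x + I_y = 8 218 cm⁴.

J ≈ 8200 cm⁴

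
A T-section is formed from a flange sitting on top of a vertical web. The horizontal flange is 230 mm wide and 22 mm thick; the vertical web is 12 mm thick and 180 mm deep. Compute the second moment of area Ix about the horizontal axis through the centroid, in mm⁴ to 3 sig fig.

Ix ≈ 2.15 × 10⁷ mm⁴

Break the section into simple shapes (no overlaps), measuring from the bottom-left corner of the bounding box.
Flange: 230 × 22, A = 5 060 mm², y = 191 mm, Ī = 204 087 mm⁴.
Web: 12 × 180, A = 2 160 mm², y = 90 mm, Ī = 5 832 000 mm⁴.
Centroid: ȳ = ΣA·y / ΣA = 160.78 mm.
Transfer each piece to the horizontal axis through the centroid using Ī + A·d² with d = y − 160.78:
  flange: d = 30.216 mm → contributes +4 823 921 mm⁴
  web: d = -70.784 mm → contributes +16 654 389 mm⁴
Total I = 21 478 310 mm⁴.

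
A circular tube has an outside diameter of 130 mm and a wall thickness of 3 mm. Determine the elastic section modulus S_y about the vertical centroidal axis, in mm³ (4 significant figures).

S_y ≈ 3.715 × 10⁴ mm³

Treat the section as a set of non-overlapping primitives; coordinates are from the bounding-box lower-left.
Outer circle: ⌀130, A = 13273.2 mm², x = 65 mm, Ī = 14 019 848 mm⁴.
Bore (subtracted): ⌀124, A = 12076.3 mm², x = 65 mm, Ī = 11 605 307 mm⁴.
By symmetry the centroid is at mid-width, x̄ = 65 mm.
All pieces are centred on the vertical centroidal axis, so I = ΣĪ (holes subtracted) = 2 414 541 mm⁴.
Extreme fibre distance c = 65 mm; S = I/c = 37146.8 mm³.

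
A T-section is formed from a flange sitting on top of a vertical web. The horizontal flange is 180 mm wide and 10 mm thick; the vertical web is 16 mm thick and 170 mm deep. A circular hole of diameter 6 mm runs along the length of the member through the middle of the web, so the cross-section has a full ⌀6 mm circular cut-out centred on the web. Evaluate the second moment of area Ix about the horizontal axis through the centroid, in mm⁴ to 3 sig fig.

Break the section into simple shapes (no overlaps), measuring from the bottom-left corner of the bounding box.
Flange: 180 × 10, A = 1 800 mm², y = 175 mm, Ī = 15 000 mm⁴.
Web: 16 × 170, A = 2 720 mm², y = 85 mm, Ī = 6 550 667 mm⁴.
Hole (subtracted): ⌀6, A = 28.274 mm², y = 85 mm, Ī = 63.617 mm⁴.
Centroid: ȳ = ΣA·y / ΣA = 121.07 mm.
Transfer each piece to the horizontal axis through the centroid using Ī + A·d² with d = y − 121.07:
  flange: d = 53.934 mm → contributes +5 250 916 mm⁴
  web: d = -36.066 mm → contributes +10 088 786 mm⁴
  hole: d = -36.066 mm → contributes −36 842 mm⁴
Total I = 15 302 860 mm⁴.

Ix ≈ 1.53 × 10⁷ mm⁴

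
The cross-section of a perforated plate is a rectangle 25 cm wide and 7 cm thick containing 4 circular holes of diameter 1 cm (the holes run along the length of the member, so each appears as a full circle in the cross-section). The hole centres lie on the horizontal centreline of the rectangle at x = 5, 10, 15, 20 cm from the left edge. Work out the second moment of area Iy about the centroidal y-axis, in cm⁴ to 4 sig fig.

Break the section into simple shapes (no overlaps), measuring from the bottom-left corner of the bounding box.
Plate: 25 × 7, A = 175 cm², x = 12.5 cm, Ī = 9114.58 cm⁴.
Hole 1 (subtracted): ⌀1, A = 0.785398 cm², x = 5 cm, Ī = 0.0490874 cm⁴.
Hole 2 (subtracted): ⌀1, A = 0.785398 cm², x = 10 cm, Ī = 0.0490874 cm⁴.
Hole 3 (subtracted): ⌀1, A = 0.785398 cm², x = 15 cm, Ī = 0.0490874 cm⁴.
Hole 4 (subtracted): ⌀1, A = 0.785398 cm², x = 20 cm, Ī = 0.0490874 cm⁴.
By symmetry the centroid is at mid-width, x̄ = 12.5 cm.
Transfer each piece to the centroidal y-axis using Ī + A·d² with d = x − 12.5:
  plate: d = 0 cm → contributes +9114.58 cm⁴
  hole 1: d = -7.5 cm → contributes −44.2277 cm⁴
  hole 2: d = -2.5 cm → contributes −4.95783 cm⁴
  hole 3: d = 2.5 cm → contributes −4.95783 cm⁴
  hole 4: d = 7.5 cm → contributes −44.2277 cm⁴
Total I = 9016.21 cm⁴.

Iy ≈ 9016 cm⁴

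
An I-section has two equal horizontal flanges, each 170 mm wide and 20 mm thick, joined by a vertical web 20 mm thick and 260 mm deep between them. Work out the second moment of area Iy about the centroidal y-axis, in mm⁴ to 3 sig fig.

Iy ≈ 1.66 × 10⁷ mm⁴

Decompose the section into non-overlapping parts with the origin at the bottom-left of its bounding rectangle.
Bottom flange: 170 × 20, A = 3 400 mm², x = 85 mm, Ī = 8 188 333 mm⁴.
Web: 20 × 260, A = 5 200 mm², x = 85 mm, Ī = 173 333 mm⁴.
Top flange: 170 × 20, A = 3 400 mm², x = 85 mm, Ī = 8 188 333 mm⁴.
By symmetry the centroid is at mid-width, x̄ = 85 mm.
All pieces are centred on the centroidal y-axis, so I = ΣĪ = 16 550 000 mm⁴.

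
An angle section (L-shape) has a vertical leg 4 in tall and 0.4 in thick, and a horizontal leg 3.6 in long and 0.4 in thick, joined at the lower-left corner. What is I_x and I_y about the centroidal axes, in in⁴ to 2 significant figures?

Split into non-overlapping primitives; take the origin at the lower-left of the bounding box.
Vertical leg: 0.4 × 4, A = 1.6 in², y = 2 in, Ī = 2.133 in⁴.
Horizontal leg (remainder): 3.2 × 0.4, A = 1.28 in², y = 0.2 in, Ī = 0.01707 in⁴.
Centroid: ȳ = ΣA·y / ΣA = 1.2 in.
Transfer each piece to the centroidal x-axis using Ī + A·d² with d = y − 1.2:
  vertical leg: d = 0.8 in → contributes +3.157 in⁴
  horizontal leg (remainder): d = -1 in → contributes +1.297 in⁴
Total I = 4.454 in⁴.
For the y-axis: x̄ = 1 in.
Repeating about the centroidal y-axis gives I_y = 3.418 in⁴.

I_x ≈ 4.5 in⁴, I_y ≈ 3.4 in⁴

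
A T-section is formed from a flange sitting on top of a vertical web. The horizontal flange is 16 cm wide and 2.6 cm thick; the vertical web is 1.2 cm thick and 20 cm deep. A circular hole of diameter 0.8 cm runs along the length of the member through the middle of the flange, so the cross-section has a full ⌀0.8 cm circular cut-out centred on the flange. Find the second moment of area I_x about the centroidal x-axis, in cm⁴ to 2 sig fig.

I_x ≈ 2800 cm⁴

Split into non-overlapping primitives; take the origin at the lower-left of the bounding box.
Flange: 16 × 2.6, A = 41.6 cm², y = 21.3 cm, Ī = 23.43 cm⁴.
Web: 1.2 × 20, A = 24 cm², y = 10 cm, Ī = 800 cm⁴.
Hole (subtracted): ⌀0.8, A = 0.5027 cm², y = 21.3 cm, Ī = 0.02011 cm⁴.
Centroid: ȳ = ΣA·y / ΣA = 17.13 cm.
Transfer each piece to the centroidal x-axis using Ī + A·d² with d = y − 17.13:
  flange: d = 4.166 cm → contributes +745.4 cm⁴
  web: d = -7.134 cm → contributes +2 021 cm⁴
  hole: d = 4.166 cm → contributes −8.744 cm⁴
Total I = 2 758 cm⁴.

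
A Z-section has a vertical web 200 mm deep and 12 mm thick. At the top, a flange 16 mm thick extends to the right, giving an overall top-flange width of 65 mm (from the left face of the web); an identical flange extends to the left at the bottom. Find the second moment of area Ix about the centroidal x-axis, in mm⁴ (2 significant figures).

Treat the section as a set of non-overlapping primitives; coordinates are from the bounding-box lower-left.
Web: 12 × 200, A = 2 400 mm², y = 100 mm, Ī = 8 000 000 mm⁴.
Top flange (beyond web): 53 × 16, A = 848 mm², y = 192 mm, Ī = 18 091 mm⁴.
Bottom flange (beyond web): 53 × 16, A = 848 mm², y = 8 mm, Ī = 18 091 mm⁴.
Centroid: ȳ = ΣA·y / ΣA = 100 mm.
Transfer each piece to the centroidal x-axis using Ī + A·d² with d = y − 100:
  web: d = 0 mm → contributes +8 000 000 mm⁴
  top flange (beyond web): d = 92 mm → contributes +7 195 563 mm⁴
  bottom flange (beyond web): d = -92 mm → contributes +7 195 563 mm⁴
Total I = 22 391 125 mm⁴.

Ix ≈ 2.2 × 10⁷ mm⁴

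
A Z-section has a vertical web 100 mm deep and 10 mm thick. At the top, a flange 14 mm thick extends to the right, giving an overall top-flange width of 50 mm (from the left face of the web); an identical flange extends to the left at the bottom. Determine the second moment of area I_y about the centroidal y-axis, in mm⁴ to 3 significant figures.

Break the section into simple shapes (no overlaps), measuring from the bottom-left corner of the bounding box.
Web: 10 × 100, A = 1 000 mm², x = 45 mm, Ī = 8333.3 mm⁴.
Top flange (beyond web): 40 × 14, A = 560 mm², x = 70 mm, Ī = 74 667 mm⁴.
Bottom flange (beyond web): 40 × 14, A = 560 mm², x = 20 mm, Ī = 74 667 mm⁴.
Centroid: x̄ = ΣA·x / ΣA = 45 mm.
Transfer each piece to the centroidal y-axis using Ī + A·d² with d = x − 45:
  web: d = 0 mm → contributes +8333.3 mm⁴
  top flange (beyond web): d = 25 mm → contributes +424 667 mm⁴
  bottom flange (beyond web): d = -25 mm → contributes +424 667 mm⁴
Total I = 857 667 mm⁴.

I_y ≈ 8.58 × 10⁵ mm⁴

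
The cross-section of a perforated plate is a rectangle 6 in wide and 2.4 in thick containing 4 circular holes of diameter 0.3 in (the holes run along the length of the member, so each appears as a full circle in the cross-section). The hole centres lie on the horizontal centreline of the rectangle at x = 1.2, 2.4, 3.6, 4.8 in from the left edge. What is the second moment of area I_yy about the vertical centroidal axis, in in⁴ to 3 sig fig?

Decompose the section into non-overlapping parts with the origin at the bottom-left of its bounding rectangle.
Plate: 6 × 2.4, A = 14.4 in², x = 3 in, Ī = 43.2 in⁴.
Hole 1 (subtracted): ⌀0.3, A = 0.070686 in², x = 1.2 in, Ī = 0.00039761 in⁴.
Hole 2 (subtracted): ⌀0.3, A = 0.070686 in², x = 2.4 in, Ī = 0.00039761 in⁴.
Hole 3 (subtracted): ⌀0.3, A = 0.070686 in², x = 3.6 in, Ī = 0.00039761 in⁴.
Hole 4 (subtracted): ⌀0.3, A = 0.070686 in², x = 4.8 in, Ī = 0.00039761 in⁴.
By symmetry the centroid is at mid-width, x̄ = 3 in.
Transfer each piece to the vertical centroidal axis using Ī + A·d² with d = x − 3:
  plate: d = 0 in → contributes +43.2 in⁴
  hole 1: d = -1.8 in → contributes −0.22942 in⁴
  hole 2: d = -0.6 in → contributes −0.025845 in⁴
  hole 3: d = 0.6 in → contributes −0.025845 in⁴
  hole 4: d = 1.8 in → contributes −0.22942 in⁴
Total I = 42.689 in⁴.

I_yy ≈ 42.7 in⁴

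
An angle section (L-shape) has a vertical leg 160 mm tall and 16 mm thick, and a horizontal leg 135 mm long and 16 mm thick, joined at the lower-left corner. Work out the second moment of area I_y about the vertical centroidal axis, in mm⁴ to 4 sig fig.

I_y ≈ 7.276 × 10⁶ mm⁴

Split into non-overlapping primitives; take the origin at the lower-left of the bounding box.
Vertical leg: 16 × 160, A = 2 560 mm², x = 8 mm, Ī = 54613.3 mm⁴.
Horizontal leg (remainder): 119 × 16, A = 1 904 mm², x = 75.5 mm, Ī = 2 246 879 mm⁴.
Centroid: x̄ = ΣA·x / ΣA = 36.7903 mm.
Transfer each piece to the vertical centroidal axis using Ī + A·d² with d = x − 36.7903:
  vertical leg: d = -28.7903 mm → contributes +2 176 553 mm⁴
  horizontal leg (remainder): d = 38.7097 mm → contributes +5 099 907 mm⁴
Total I = 7 276 460 mm⁴.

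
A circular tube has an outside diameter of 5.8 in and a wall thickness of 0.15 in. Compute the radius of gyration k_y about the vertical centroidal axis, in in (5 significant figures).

k_y ≈ 1.9983 in

Split into non-overlapping primitives; take the origin at the lower-left of the bounding box.
Outer circle: ⌀5.8, A = 26.42079 in², x = 2.9 in, Ī = 55.54972 in⁴.
Bore (subtracted): ⌀5.5, A = 23.75829 in², x = 2.9 in, Ī = 44.91803 in⁴.
By symmetry the centroid is at mid-width, x̄ = 2.9 in.
All pieces are centred on the vertical centroidal axis, so I = ΣĪ (holes subtracted) = 10.63169 in⁴.
Radius of gyration: k = √(I/A) = √(10.63169 / 2.6625) = 1.998281 in.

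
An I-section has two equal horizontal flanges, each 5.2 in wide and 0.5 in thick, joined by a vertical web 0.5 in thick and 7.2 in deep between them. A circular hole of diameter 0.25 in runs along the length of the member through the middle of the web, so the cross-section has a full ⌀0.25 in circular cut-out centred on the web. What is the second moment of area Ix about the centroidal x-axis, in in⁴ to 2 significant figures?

Ix ≈ 93 in⁴

Decompose the section into non-overlapping parts with the origin at the bottom-left of its bounding rectangle.
Bottom flange: 5.2 × 0.5, A = 2.6 in², y = 0.25 in, Ī = 0.05417 in⁴.
Web: 0.5 × 7.2, A = 3.6 in², y = 4.1 in, Ī = 15.55 in⁴.
Top flange: 5.2 × 0.5, A = 2.6 in², y = 7.95 in, Ī = 0.05417 in⁴.
Hole (subtracted): ⌀0.25, A = 0.04909 in², y = 4.1 in, Ī = 0.0001917 in⁴.
By symmetry the centroid is at mid-height, ȳ = 4.1 in.
Transfer each piece to the centroidal x-axis using Ī + A·d² with d = y − 4.1:
  bottom flange: d = -3.85 in → contributes +38.59 in⁴
  web: d = 0 in → contributes +15.55 in⁴
  top flange: d = 3.85 in → contributes +38.59 in⁴
  hole: d = 0 in → contributes −0.0001917 in⁴
Total I = 92.74 in⁴.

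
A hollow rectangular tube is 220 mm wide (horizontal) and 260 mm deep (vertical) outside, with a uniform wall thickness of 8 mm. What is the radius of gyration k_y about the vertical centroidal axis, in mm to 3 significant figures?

k_y ≈ 88.5 mm

Decompose the section into non-overlapping parts with the origin at the bottom-left of its bounding rectangle.
Outer rectangle: 220 × 260, A = 57 200 mm², x = 110 mm, Ī = 230 706 667 mm⁴.
Inner void (subtracted): 204 × 244, A = 49 776 mm², x = 110 mm, Ī = 172 623 168 mm⁴.
By symmetry the centroid is at mid-width, x̄ = 110 mm.
All pieces are centred on the vertical centroidal axis, so I = ΣĪ (holes subtracted) = 58 083 499 mm⁴.
Radius of gyration: k = √(I/A) = √(58 083 499 / 7 424) = 88.452 mm.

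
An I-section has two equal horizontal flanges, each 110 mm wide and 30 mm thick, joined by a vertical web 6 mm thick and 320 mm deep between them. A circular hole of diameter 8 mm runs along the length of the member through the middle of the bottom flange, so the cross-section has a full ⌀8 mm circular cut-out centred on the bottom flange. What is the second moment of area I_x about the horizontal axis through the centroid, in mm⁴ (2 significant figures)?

I_x ≈ 2.2 × 10⁸ mm⁴

Split into non-overlapping primitives; take the origin at the lower-left of the bounding box.
Bottom flange: 110 × 30, A = 3 300 mm², y = 15 mm, Ī = 247 500 mm⁴.
Web: 6 × 320, A = 1 920 mm², y = 190 mm, Ī = 16 384 000 mm⁴.
Top flange: 110 × 30, A = 3 300 mm², y = 365 mm, Ī = 247 500 mm⁴.
Hole (subtracted): ⌀8, A = 50.27 mm², y = 15 mm, Ī = 201.1 mm⁴.
Centroid: ȳ = ΣA·y / ΣA = 191 mm.
Transfer each piece to the horizontal axis through the centroid using Ī + A·d² with d = y − 191:
  bottom flange: d = -176 mm → contributes +102 513 114 mm⁴
  web: d = -1.039 mm → contributes +16 386 071 mm⁴
  top flange: d = 174 mm → contributes +100 114 005 mm⁴
  hole: d = -176 mm → contributes −1 557 907 mm⁴
Total I = 217 455 283 mm⁴.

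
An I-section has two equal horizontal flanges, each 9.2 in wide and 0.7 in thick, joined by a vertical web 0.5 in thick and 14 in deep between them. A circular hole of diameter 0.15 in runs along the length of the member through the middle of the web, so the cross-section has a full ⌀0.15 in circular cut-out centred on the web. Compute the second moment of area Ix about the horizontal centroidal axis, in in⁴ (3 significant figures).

Decompose the section into non-overlapping parts with the origin at the bottom-left of its bounding rectangle.
Bottom flange: 9.2 × 0.7, A = 6.44 in², y = 0.35 in, Ī = 0.26297 in⁴.
Web: 0.5 × 14, A = 7 in², y = 7.7 in, Ī = 114.33 in⁴.
Top flange: 9.2 × 0.7, A = 6.44 in², y = 15.05 in, Ī = 0.26297 in⁴.
Hole (subtracted): ⌀0.15, A = 0.017671 in², y = 7.7 in, Ī = 0.00002485 in⁴.
By symmetry the centroid is at mid-height, ȳ = 7.7 in.
Transfer each piece to the horizontal centroidal axis using Ī + A·d² with d = y − 7.7:
  bottom flange: d = -7.35 in → contributes +348.17 in⁴
  web: d = 0 in → contributes +114.33 in⁴
  top flange: d = 7.35 in → contributes +348.17 in⁴
  hole: d = 0 in → contributes −0.00002485 in⁴
Total I = 810.67 in⁴.

Ix ≈ 811 in⁴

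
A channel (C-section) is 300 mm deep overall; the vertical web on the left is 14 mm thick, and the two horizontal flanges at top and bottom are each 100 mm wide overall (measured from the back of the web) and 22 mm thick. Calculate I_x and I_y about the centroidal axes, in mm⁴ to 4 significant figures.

I_x ≈ 1.048 × 10⁸ mm⁴, I_y ≈ 7.377 × 10⁶ mm⁴

Split into non-overlapping primitives; take the origin at the lower-left of the bounding box.
Web: 14 × 300, A = 4 200 mm², y = 150 mm, Ī = 31 500 000 mm⁴.
Top flange (beyond web): 86 × 22, A = 1 892 mm², y = 289 mm, Ī = 76310.7 mm⁴.
Bottom flange (beyond web): 86 × 22, A = 1 892 mm², y = 11 mm, Ī = 76310.7 mm⁴.
By symmetry the centroid is at mid-height, ȳ = 150 mm.
Transfer each piece to the centroidal x-axis using Ī + A·d² with d = y − 150:
  web: d = 0 mm → contributes +31 500 000 mm⁴
  top flange (beyond web): d = 139 mm → contributes +36 631 643 mm⁴
  bottom flange (beyond web): d = -139 mm → contributes +36 631 643 mm⁴
Total I = 104 763 285 mm⁴.
For the y-axis: x̄ = 30.6974 mm.
Repeating about the centroidal y-axis gives I_y = 7 377 258 mm⁴.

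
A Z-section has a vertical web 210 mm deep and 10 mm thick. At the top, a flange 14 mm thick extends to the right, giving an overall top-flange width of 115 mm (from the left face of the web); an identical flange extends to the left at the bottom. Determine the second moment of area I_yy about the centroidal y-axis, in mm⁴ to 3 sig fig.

I_yy ≈ 1.24 × 10⁷ mm⁴

Break the section into simple shapes (no overlaps), measuring from the bottom-left corner of the bounding box.
Web: 10 × 210, A = 2 100 mm², x = 110 mm, Ī = 17 500 mm⁴.
Top flange (beyond web): 105 × 14, A = 1 470 mm², x = 167.5 mm, Ī = 1 350 563 mm⁴.
Bottom flange (beyond web): 105 × 14, A = 1 470 mm², x = 52.5 mm, Ī = 1 350 563 mm⁴.
Centroid: x̄ = ΣA·x / ΣA = 110 mm.
Transfer each piece to the centroidal y-axis using Ī + A·d² with d = x − 110:
  web: d = 0 mm → contributes +17 500 mm⁴
  top flange (beyond web): d = 57.5 mm → contributes +6 210 750 mm⁴
  bottom flange (beyond web): d = -57.5 mm → contributes +6 210 750 mm⁴
Total I = 12 439 000 mm⁴.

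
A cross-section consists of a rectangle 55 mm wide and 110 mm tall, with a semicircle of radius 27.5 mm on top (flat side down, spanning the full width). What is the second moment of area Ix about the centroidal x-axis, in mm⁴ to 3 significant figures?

Decompose the section into non-overlapping parts with the origin at the bottom-left of its bounding rectangle.
Rectangular body: 55 × 110, A = 6 050 mm², y = 55 mm, Ī = 6 100 417 mm⁴.
Semicircular cap: semicircle r = 27.5, A = 1187.9 mm², y = 121.67 mm, Ī = 62 772 mm⁴.
Centroid: ȳ = ΣA·y / ΣA = 65.942 mm.
Transfer each piece to the centroidal x-axis using Ī + A·d² with d = y − 65.942:
  rectangular body: d = -10.942 mm → contributes +6 824 815 mm⁴
  semicircular cap: d = 55.729 mm → contributes +3 752 104 mm⁴
Total I = 10 576 919 mm⁴.

Ix ≈ 1.06 × 10⁷ mm⁴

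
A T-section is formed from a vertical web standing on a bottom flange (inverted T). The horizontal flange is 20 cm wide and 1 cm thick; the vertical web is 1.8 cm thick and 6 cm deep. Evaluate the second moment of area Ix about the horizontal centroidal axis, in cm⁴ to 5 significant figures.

Treat the section as a set of non-overlapping primitives; coordinates are from the bounding-box lower-left.
Flange: 20 × 1, A = 20 cm², y = 0.5 cm, Ī = 1.666667 cm⁴.
Web: 1.8 × 6, A = 10.8 cm², y = 4 cm, Ī = 32.4 cm⁴.
Centroid: ȳ = ΣA·y / ΣA = 1.727273 cm.
Transfer each piece to the horizontal centroidal axis using Ī + A·d² with d = y − 1.727273:
  flange: d = -1.227273 cm → contributes +31.79063 cm⁴
  web: d = 2.272727 cm → contributes +88.18512 cm⁴
Total I = 119.9758 cm⁴.

Ix ≈ 119.98 cm⁴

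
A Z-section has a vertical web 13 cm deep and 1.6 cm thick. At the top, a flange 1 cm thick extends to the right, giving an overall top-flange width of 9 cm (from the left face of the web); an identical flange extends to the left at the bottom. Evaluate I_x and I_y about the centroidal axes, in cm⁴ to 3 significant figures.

I_x ≈ 827 cm⁴, I_y ≈ 372 cm⁴

Decompose the section into non-overlapping parts with the origin at the bottom-left of its bounding rectangle.
Web: 1.6 × 13, A = 20.8 cm², y = 6.5 cm, Ī = 292.93 cm⁴.
Top flange (beyond web): 7.4 × 1, A = 7.4 cm², y = 12.5 cm, Ī = 0.61667 cm⁴.
Bottom flange (beyond web): 7.4 × 1, A = 7.4 cm², y = 0.5 cm, Ī = 0.61667 cm⁴.
Centroid: ȳ = ΣA·y / ΣA = 6.5 cm.
Transfer each piece to the centroidal x-axis using Ī + A·d² with d = y − 6.5:
  web: d = 0 cm → contributes +292.93 cm⁴
  top flange (beyond web): d = 6 cm → contributes +267.02 cm⁴
  bottom flange (beyond web): d = -6 cm → contributes +267.02 cm⁴
Total I = 826.97 cm⁴.
For the y-axis: x̄ = 8.2 cm.
Repeating about the centroidal y-axis gives I_y = 371.67 cm⁴.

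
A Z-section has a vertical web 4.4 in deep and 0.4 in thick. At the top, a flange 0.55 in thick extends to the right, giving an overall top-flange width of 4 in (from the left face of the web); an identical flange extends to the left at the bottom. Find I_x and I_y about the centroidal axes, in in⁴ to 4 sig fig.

Decompose the section into non-overlapping parts with the origin at the bottom-left of its bounding rectangle.
Web: 0.4 × 4.4, A = 1.76 in², y = 2.2 in, Ī = 2.83947 in⁴.
Top flange (beyond web): 3.6 × 0.55, A = 1.98 in², y = 4.125 in, Ī = 0.0499125 in⁴.
Bottom flange (beyond web): 3.6 × 0.55, A = 1.98 in², y = 0.275 in, Ī = 0.0499125 in⁴.
Centroid: ȳ = ΣA·y / ΣA = 2.2 in.
Transfer each piece to the centroidal x-axis using Ī + A·d² with d = y − 2.2:
  web: d = 0 in → contributes +2.83947 in⁴
  top flange (beyond web): d = 1.925 in → contributes +7.38705 in⁴
  bottom flange (beyond web): d = -1.925 in → contributes +7.38705 in⁴
Total I = 17.6136 in⁴.
For the y-axis: x̄ = 3.8 in.
Repeating about the centroidal y-axis gives I_y = 20.1403 in⁴.

I_x ≈ 17.61 in⁴, I_y ≈ 20.14 in⁴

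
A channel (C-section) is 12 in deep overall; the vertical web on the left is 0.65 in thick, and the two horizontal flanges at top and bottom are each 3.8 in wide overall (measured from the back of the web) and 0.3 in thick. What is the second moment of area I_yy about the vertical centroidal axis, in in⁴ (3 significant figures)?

Decompose the section into non-overlapping parts with the origin at the bottom-left of its bounding rectangle.
Web: 0.65 × 12, A = 7.8 in², x = 0.325 in, Ī = 0.27463 in⁴.
Top flange (beyond web): 3.15 × 0.3, A = 0.945 in², x = 2.225 in, Ī = 0.7814 in⁴.
Bottom flange (beyond web): 3.15 × 0.3, A = 0.945 in², x = 2.225 in, Ī = 0.7814 in⁴.
Centroid: x̄ = ΣA·x / ΣA = 0.69559 in.
Transfer each piece to the vertical centroidal axis using Ī + A·d² with d = x − 0.69559:
  web: d = -0.37059 in → contributes +1.3458 in⁴
  top flange (beyond web): d = 1.5294 in → contributes +2.9918 in⁴
  bottom flange (beyond web): d = 1.5294 in → contributes +2.9918 in⁴
Total I = 7.3295 in⁴.

I_yy ≈ 7.33 in⁴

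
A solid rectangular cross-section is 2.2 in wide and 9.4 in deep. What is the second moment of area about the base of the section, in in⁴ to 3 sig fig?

I_base ≈ 609 in⁴

The section: 2.2 × 9.4, A = 20.68 in², y = 4.7 in, Ī = 152.27 in⁴.
Transfer it to the base of the section using Ī + A·d² with d = y − 0:
  the section: d = 4.7 in → contributes +609.09 in⁴
Total I = 609.09 in⁴.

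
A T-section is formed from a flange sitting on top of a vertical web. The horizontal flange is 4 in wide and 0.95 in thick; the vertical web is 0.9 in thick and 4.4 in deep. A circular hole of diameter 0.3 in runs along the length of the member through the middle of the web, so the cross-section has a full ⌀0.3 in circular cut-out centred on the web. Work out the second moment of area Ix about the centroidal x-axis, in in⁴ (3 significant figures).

Break the section into simple shapes (no overlaps), measuring from the bottom-left corner of the bounding box.
Flange: 4 × 0.95, A = 3.8 in², y = 4.875 in, Ī = 0.28579 in⁴.
Web: 0.9 × 4.4, A = 3.96 in², y = 2.2 in, Ī = 6.3888 in⁴.
Hole (subtracted): ⌀0.3, A = 0.070686 in², y = 2.2 in, Ī = 0.00039761 in⁴.
Centroid: ȳ = ΣA·y / ΣA = 3.522 in.
Transfer each piece to the centroidal x-axis using Ī + A·d² with d = y − 3.522:
  flange: d = 1.353 in → contributes +7.2425 in⁴
  web: d = -1.322 in → contributes +13.309 in⁴
  hole: d = -1.322 in → contributes −0.12393 in⁴
Total I = 20.428 in⁴.

Ix ≈ 20.4 in⁴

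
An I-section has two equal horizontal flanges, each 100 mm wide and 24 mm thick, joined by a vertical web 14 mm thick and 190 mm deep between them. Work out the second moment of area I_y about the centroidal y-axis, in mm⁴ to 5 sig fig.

I_y ≈ 4.0434 × 10⁶ mm⁴

Break the section into simple shapes (no overlaps), measuring from the bottom-left corner of the bounding box.
Bottom flange: 100 × 24, A = 2 400 mm², x = 50 mm, Ī = 2 000 000 mm⁴.
Web: 14 × 190, A = 2 660 mm², x = 50 mm, Ī = 43446.67 mm⁴.
Top flange: 100 × 24, A = 2 400 mm², x = 50 mm, Ī = 2 000 000 mm⁴.
By symmetry the centroid is at mid-width, x̄ = 50 mm.
All pieces are centred on the centroidal y-axis, so I = ΣĪ = 4 043 447 mm⁴.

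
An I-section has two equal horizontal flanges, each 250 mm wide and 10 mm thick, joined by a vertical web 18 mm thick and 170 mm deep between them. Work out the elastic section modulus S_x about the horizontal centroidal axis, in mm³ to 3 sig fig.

S_x ≈ 5.04 × 10⁵ mm³

Treat the section as a set of non-overlapping primitives; coordinates are from the bounding-box lower-left.
Bottom flange: 250 × 10, A = 2 500 mm², y = 5 mm, Ī = 20 833 mm⁴.
Web: 18 × 170, A = 3 060 mm², y = 95 mm, Ī = 7 369 500 mm⁴.
Top flange: 250 × 10, A = 2 500 mm², y = 185 mm, Ī = 20 833 mm⁴.
By symmetry the centroid is at mid-height, ȳ = 95 mm.
Transfer each piece to the horizontal centroidal axis using Ī + A·d² with d = y − 95:
  bottom flange: d = -90 mm → contributes +20 270 833 mm⁴
  web: d = 0 mm → contributes +7 369 500 mm⁴
  top flange: d = 90 mm → contributes +20 270 833 mm⁴
Total I = 47 911 167 mm⁴.
Extreme fibre distance c = 95 mm; S = I/c = 504 328 mm³.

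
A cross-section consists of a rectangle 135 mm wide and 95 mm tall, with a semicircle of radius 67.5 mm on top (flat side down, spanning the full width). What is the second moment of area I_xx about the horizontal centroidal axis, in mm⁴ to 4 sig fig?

Break the section into simple shapes (no overlaps), measuring from the bottom-left corner of the bounding box.
Rectangular body: 135 × 95, A = 12 825 mm², y = 47.5 mm, Ī = 9 645 469 mm⁴.
Semicircular cap: semicircle r = 67.5, A = 7156.94 mm², y = 123.648 mm, Ī = 2 278 490 mm⁴.
Centroid: ȳ = ΣA·y / ΣA = 74.7739 mm.
Transfer each piece to the horizontal centroidal axis using Ī + A·d² with d = y − 74.7739:
  rectangular body: d = -27.2739 mm → contributes +19 185 562 mm⁴
  semicircular cap: d = 48.874 mm → contributes +19 374 021 mm⁴
Total I = 38 559 583 mm⁴.

I_xx ≈ 3.856 × 10⁷ mm⁴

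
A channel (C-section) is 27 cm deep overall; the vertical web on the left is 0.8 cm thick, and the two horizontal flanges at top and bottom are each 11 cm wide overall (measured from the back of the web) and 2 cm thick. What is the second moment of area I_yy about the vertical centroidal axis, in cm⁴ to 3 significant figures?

I_yy ≈ 782 cm⁴

Decompose the section into non-overlapping parts with the origin at the bottom-left of its bounding rectangle.
Web: 0.8 × 27, A = 21.6 cm², x = 0.4 cm, Ī = 1.152 cm⁴.
Top flange (beyond web): 10.2 × 2, A = 20.4 cm², x = 5.9 cm, Ī = 176.87 cm⁴.
Bottom flange (beyond web): 10.2 × 2, A = 20.4 cm², x = 5.9 cm, Ī = 176.87 cm⁴.
Centroid: x̄ = ΣA·x / ΣA = 3.9962 cm.
Transfer each piece to the vertical centroidal axis using Ī + A·d² with d = x − 3.9962:
  web: d = -3.5962 cm → contributes +280.49 cm⁴
  top flange (beyond web): d = 1.9038 cm → contributes +250.81 cm⁴
  bottom flange (beyond web): d = 1.9038 cm → contributes +250.81 cm⁴
Total I = 782.11 cm⁴.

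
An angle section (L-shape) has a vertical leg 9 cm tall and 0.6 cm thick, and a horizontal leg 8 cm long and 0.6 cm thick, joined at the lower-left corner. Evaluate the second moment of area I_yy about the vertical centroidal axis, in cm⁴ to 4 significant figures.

I_yy ≈ 59.41 cm⁴

Decompose the section into non-overlapping parts with the origin at the bottom-left of its bounding rectangle.
Vertical leg: 0.6 × 9, A = 5.4 cm², x = 0.3 cm, Ī = 0.162 cm⁴.
Horizontal leg (remainder): 7.4 × 0.6, A = 4.44 cm², x = 4.3 cm, Ī = 20.2612 cm⁴.
Centroid: x̄ = ΣA·x / ΣA = 2.10488 cm.
Transfer each piece to the vertical centroidal axis using Ī + A·d² with d = x − 2.10488:
  vertical leg: d = -1.80488 cm → contributes +17.753 cm⁴
  horizontal leg (remainder): d = 2.19512 cm → contributes +41.6556 cm⁴
Total I = 59.4086 cm⁴.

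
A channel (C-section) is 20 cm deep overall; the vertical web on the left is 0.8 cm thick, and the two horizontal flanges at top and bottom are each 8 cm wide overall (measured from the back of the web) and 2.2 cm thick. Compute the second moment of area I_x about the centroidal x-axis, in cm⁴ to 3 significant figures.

I_x ≈ 3060 cm⁴

Break the section into simple shapes (no overlaps), measuring from the bottom-left corner of the bounding box.
Web: 0.8 × 20, A = 16 cm², y = 10 cm, Ī = 533.33 cm⁴.
Top flange (beyond web): 7.2 × 2.2, A = 15.84 cm², y = 18.9 cm, Ī = 6.3888 cm⁴.
Bottom flange (beyond web): 7.2 × 2.2, A = 15.84 cm², y = 1.1 cm, Ī = 6.3888 cm⁴.
By symmetry the centroid is at mid-height, ȳ = 10 cm.
Transfer each piece to the centroidal x-axis using Ī + A·d² with d = y − 10:
  web: d = 0 cm → contributes +533.33 cm⁴
  top flange (beyond web): d = 8.9 cm → contributes +1261.1 cm⁴
  bottom flange (beyond web): d = -8.9 cm → contributes +1261.1 cm⁴
Total I = 3055.5 cm⁴.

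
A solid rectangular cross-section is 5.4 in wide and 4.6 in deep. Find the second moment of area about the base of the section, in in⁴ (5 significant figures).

The section: 5.4 × 4.6, A = 24.84 in², y = 2.3 in, Ī = 43.8012 in⁴.
Transfer it to the bottom edge using Ī + A·d² with d = y − 0:
  the section: d = 2.3 in → contributes +175.2048 in⁴
Total I = 175.2048 in⁴.

I_base ≈ 175.20 in⁴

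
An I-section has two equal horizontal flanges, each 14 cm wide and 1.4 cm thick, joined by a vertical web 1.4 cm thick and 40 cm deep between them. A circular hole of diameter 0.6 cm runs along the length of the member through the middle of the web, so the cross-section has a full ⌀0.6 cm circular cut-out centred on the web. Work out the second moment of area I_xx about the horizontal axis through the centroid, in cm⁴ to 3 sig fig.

I_xx ≈ 2.43 × 10⁴ cm⁴

Decompose the section into non-overlapping parts with the origin at the bottom-left of its bounding rectangle.
Bottom flange: 14 × 1.4, A = 19.6 cm², y = 0.7 cm, Ī = 3.2013 cm⁴.
Web: 1.4 × 40, A = 56 cm², y = 21.4 cm, Ī = 7466.7 cm⁴.
Top flange: 14 × 1.4, A = 19.6 cm², y = 42.1 cm, Ī = 3.2013 cm⁴.
Hole (subtracted): ⌀0.6, A = 0.28274 cm², y = 21.4 cm, Ī = 0.0063617 cm⁴.
By symmetry the centroid is at mid-height, ȳ = 21.4 cm.
Transfer each piece to the horizontal axis through the centroid using Ī + A·d² with d = y − 21.4:
  bottom flange: d = -20.7 cm → contributes +8401.6 cm⁴
  web: d = 0 cm → contributes +7466.7 cm⁴
  top flange: d = 20.7 cm → contributes +8401.6 cm⁴
  hole: d = 0 cm → contributes −0.0063617 cm⁴
Total I = 24 270 cm⁴.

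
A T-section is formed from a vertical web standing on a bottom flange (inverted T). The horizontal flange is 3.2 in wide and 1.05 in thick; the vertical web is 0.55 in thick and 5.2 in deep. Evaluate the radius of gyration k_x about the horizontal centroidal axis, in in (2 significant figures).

Treat the section as a set of non-overlapping primitives; coordinates are from the bounding-box lower-left.
Flange: 3.2 × 1.05, A = 3.36 in², y = 0.525 in, Ī = 0.3087 in⁴.
Web: 0.55 × 5.2, A = 2.86 in², y = 3.65 in, Ī = 6.445 in⁴.
Centroid: ȳ = ΣA·y / ΣA = 1.962 in.
Transfer each piece to the horizontal centroidal axis using Ī + A·d² with d = y − 1.962:
  flange: d = -1.437 in → contributes +7.246 in⁴
  web: d = 1.688 in → contributes +14.59 in⁴
Total I = 21.84 in⁴.
Radius of gyration: k = √(I/A) = √(21.84 / 6.22) = 1.874 in.

k_x ≈ 1.9 in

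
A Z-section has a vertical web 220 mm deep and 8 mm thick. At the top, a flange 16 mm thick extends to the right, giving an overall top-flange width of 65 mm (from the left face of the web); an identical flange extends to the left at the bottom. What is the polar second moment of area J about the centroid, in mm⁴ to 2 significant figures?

Decompose the section into non-overlapping parts with the origin at the bottom-left of its bounding rectangle.
Web: 8 × 220, A = 1 760 mm², y = 110 mm, Ī = 7 098 667 mm⁴.
Top flange (beyond web): 57 × 16, A = 912 mm², y = 212 mm, Ī = 19 456 mm⁴.
Bottom flange (beyond web): 57 × 16, A = 912 mm², y = 8 mm, Ī = 19 456 mm⁴.
Centroid: ȳ = ΣA·y / ΣA = 110 mm.
Transfer each piece to the centroidal x-axis using Ī + A·d² with d = y − 110:
  web: d = 0 mm → contributes +7 098 667 mm⁴
  top flange (beyond web): d = 102 mm → contributes +9 507 904 mm⁴
  bottom flange (beyond web): d = -102 mm → contributes +9 507 904 mm⁴
Total I = 26 114 475 mm⁴.
For the y-axis: x̄ = 61 mm.
Repeating about the centroidal y-axis gives I_y = 2 429 835 mm⁴.
Polar second moment: J = I_x + I_y = 28 544 309 mm⁴.

J ≈ 2.9 × 10⁷ mm⁴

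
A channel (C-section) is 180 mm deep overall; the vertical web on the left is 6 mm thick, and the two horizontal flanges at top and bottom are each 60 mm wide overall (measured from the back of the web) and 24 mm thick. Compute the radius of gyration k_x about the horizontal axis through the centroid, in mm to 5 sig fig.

Break the section into simple shapes (no overlaps), measuring from the bottom-left corner of the bounding box.
Web: 6 × 180, A = 1 080 mm², y = 90 mm, Ī = 2 916 000 mm⁴.
Top flange (beyond web): 54 × 24, A = 1 296 mm², y = 168 mm, Ī = 62 208 mm⁴.
Bottom flange (beyond web): 54 × 24, A = 1 296 mm², y = 12 mm, Ī = 62 208 mm⁴.
By symmetry the centroid is at mid-height, ȳ = 90 mm.
Transfer each piece to the horizontal axis through the centroid using Ī + A·d² with d = y − 90:
  web: d = 0 mm → contributes +2 916 000 mm⁴
  top flange (beyond web): d = 78 mm → contributes +7 947 072 mm⁴
  bottom flange (beyond web): d = -78 mm → contributes +7 947 072 mm⁴
Total I = 18 810 144 mm⁴.
Radius of gyration: k = √(I/A) = √(18 810 144 / 3 672) = 71.57226 mm.

k_x ≈ 71.572 mm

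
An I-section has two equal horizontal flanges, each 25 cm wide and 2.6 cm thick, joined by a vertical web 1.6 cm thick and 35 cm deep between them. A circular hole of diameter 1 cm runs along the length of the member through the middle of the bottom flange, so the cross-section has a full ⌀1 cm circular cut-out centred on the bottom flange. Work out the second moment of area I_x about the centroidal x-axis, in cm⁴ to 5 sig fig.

Break the section into simple shapes (no overlaps), measuring from the bottom-left corner of the bounding box.
Bottom flange: 25 × 2.6, A = 65 cm², y = 1.3 cm, Ī = 36.61667 cm⁴.
Web: 1.6 × 35, A = 56 cm², y = 20.1 cm, Ī = 5716.667 cm⁴.
Top flange: 25 × 2.6, A = 65 cm², y = 38.9 cm, Ī = 36.61667 cm⁴.
Hole (subtracted): ⌀1, A = 0.7853982 cm², y = 1.3 cm, Ī = 0.04908739 cm⁴.
Centroid: ȳ = ΣA·y / ΣA = 20.17972 cm.
Transfer each piece to the centroidal x-axis using Ī + A·d² with d = y − 20.17972:
  bottom flange: d = -18.87972 cm → contributes +23205.47 cm⁴
  web: d = -0.07972096 cm → contributes +5717.023 cm⁴
  top flange: d = 18.72028 cm → contributes +22815.79 cm⁴
  hole: d = -18.87972 cm → contributes −279.9994 cm⁴
Total I = 51458.28 cm⁴.

I_x ≈ 5.1458 × 10⁴ cm⁴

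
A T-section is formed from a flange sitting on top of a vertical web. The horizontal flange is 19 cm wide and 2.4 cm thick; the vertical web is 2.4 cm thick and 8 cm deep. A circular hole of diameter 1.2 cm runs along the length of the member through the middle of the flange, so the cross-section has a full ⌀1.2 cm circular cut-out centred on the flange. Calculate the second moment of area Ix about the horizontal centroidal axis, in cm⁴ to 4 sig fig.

Ix ≈ 486.8 cm⁴

Split into non-overlapping primitives; take the origin at the lower-left of the bounding box.
Flange: 19 × 2.4, A = 45.6 cm², y = 9.2 cm, Ī = 21.888 cm⁴.
Web: 2.4 × 8, A = 19.2 cm², y = 4 cm, Ī = 102.4 cm⁴.
Hole (subtracted): ⌀1.2, A = 1.13097 cm², y = 9.2 cm, Ī = 0.101788 cm⁴.
Centroid: ȳ = ΣA·y / ΣA = 7.63189 cm.
Transfer each piece to the horizontal centroidal axis using Ī + A·d² with d = y − 7.63189:
  flange: d = 1.56811 cm → contributes +134.017 cm⁴
  web: d = -3.63189 cm → contributes +355.66 cm⁴
  hole: d = 1.56811 cm → contributes −2.88281 cm⁴
Total I = 486.794 cm⁴.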